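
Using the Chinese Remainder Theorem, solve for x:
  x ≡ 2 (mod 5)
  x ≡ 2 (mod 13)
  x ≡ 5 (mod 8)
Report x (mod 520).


Moduli 5, 13, 8 are pairwise coprime; by CRT there is a unique solution modulo M = 5 · 13 · 8 = 520.
Solve pairwise, accumulating the modulus:
  Start with x ≡ 2 (mod 5).
  Combine with x ≡ 2 (mod 13): since gcd(5, 13) = 1, we get a unique residue mod 65.
    Write x = 2 + 5·t and substitute into x ≡ 2 (mod 13): 5·t ≡ 2 − 2 = 0 (mod 13).
    The inverse of 5 mod 13 is 8 (since 5·8 = 40 = 3·13 + 1), so t ≡ 8·0 = 0 ≡ 0 (mod 13).
    Then x = 2 + 5·0 = 2, valid modulo lcm(5, 13) = 65: x ≡ 2 (mod 65).
  Combine with x ≡ 5 (mod 8): since gcd(65, 8) = 1, we get a unique residue mod 520.
    Write x = 2 + 65·t and substitute into x ≡ 5 (mod 8): 65·t ≡ 5 − 2 = 3 (mod 8).
    Reduce coefficients mod 8: 1·t ≡ 3 (mod 8).
    So t ≡ 3 (mod 8).
    Then x = 2 + 65·3 = 197, valid modulo lcm(65, 8) = 520: x ≡ 197 (mod 520).
Verify: 197 mod 5 = 2 ✓, 197 mod 13 = 2 ✓, 197 mod 8 = 5 ✓.

x ≡ 197 (mod 520).


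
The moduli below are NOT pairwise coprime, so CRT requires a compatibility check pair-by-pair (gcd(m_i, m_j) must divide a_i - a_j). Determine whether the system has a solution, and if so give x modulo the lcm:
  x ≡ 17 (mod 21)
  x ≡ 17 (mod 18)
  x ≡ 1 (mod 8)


Moduli 21, 18, 8 are not pairwise coprime, so CRT works modulo lcm(m_i) when all pairwise compatibility conditions hold.
Pairwise compatibility: gcd(m_i, m_j) must divide a_i - a_j for every pair.
Merge one congruence at a time:
  Start: x ≡ 17 (mod 21).
  Combine with x ≡ 17 (mod 18): gcd(21, 18) = 3; 17 - 17 = 0, which IS divisible by 3, so compatible.
    Write x = 17 + 21·t and substitute into x ≡ 17 (mod 18): 21·t ≡ 17 − 17 = 0 (mod 18).
    Divide the congruence (and modulus) by g = 3: 7·t ≡ 0 (mod 6).
    Reduce coefficients mod 6: 1·t ≡ 0 (mod 6).
    So t ≡ 0 (mod 6).
    Then x = 17 + 21·0 = 17, valid modulo lcm(21, 18) = 126: x ≡ 17 (mod 126).
  Combine with x ≡ 1 (mod 8): gcd(126, 8) = 2; 1 - 17 = -16, which IS divisible by 2, so compatible.
    Write x = 17 + 126·t and substitute into x ≡ 1 (mod 8): 126·t ≡ 1 − 17 = -16 (mod 8).
    Divide the congruence (and modulus) by g = 2: 63·t ≡ -8 (mod 4).
    Reduce coefficients mod 4: 3·t ≡ 0 (mod 4).
    The inverse of 3 mod 4 is 3 (since 3·3 = 9 = 2·4 + 1), so t ≡ 3·0 = 0 ≡ 0 (mod 4).
    Then x = 17 + 126·0 = 17, valid modulo lcm(126, 8) = 504: x ≡ 17 (mod 504).
Verify: 17 mod 21 = 17, 17 mod 18 = 17, 17 mod 8 = 1.

x ≡ 17 (mod 504).


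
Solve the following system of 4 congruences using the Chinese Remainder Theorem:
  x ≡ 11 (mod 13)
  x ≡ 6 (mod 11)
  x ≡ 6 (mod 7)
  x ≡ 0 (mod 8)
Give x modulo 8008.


Product of moduli M = 13 · 11 · 7 · 8 = 8008.
Merge one congruence at a time:
  Start: x ≡ 11 (mod 13).
  Combine with x ≡ 6 (mod 11); new modulus lcm = 143.
    Write x = 11 + 13·t and substitute into x ≡ 6 (mod 11): 13·t ≡ 6 − 11 = -5 (mod 11).
    Reduce coefficients mod 11: 2·t ≡ 6 (mod 11).
    The inverse of 2 mod 11 is 6 (since 2·6 = 12 = 1·11 + 1), so t ≡ 6·6 = 36 ≡ 3 (mod 11).
    Then x = 11 + 13·3 = 50, valid modulo lcm(13, 11) = 143: x ≡ 50 (mod 143).
  Combine with x ≡ 6 (mod 7); new modulus lcm = 1001.
    Write x = 50 + 143·t and substitute into x ≡ 6 (mod 7): 143·t ≡ 6 − 50 = -44 (mod 7).
    Reduce coefficients mod 7: 3·t ≡ 5 (mod 7).
    The inverse of 3 mod 7 is 5 (since 3·5 = 15 = 2·7 + 1), so t ≡ 5·5 = 25 ≡ 4 (mod 7).
    Then x = 50 + 143·4 = 622, valid modulo lcm(143, 7) = 1001: x ≡ 622 (mod 1001).
  Combine with x ≡ 0 (mod 8); new modulus lcm = 8008.
    Write x = 622 + 1001·t and substitute into x ≡ 0 (mod 8): 1001·t ≡ 0 − 622 = -622 (mod 8).
    Reduce coefficients mod 8: 1·t ≡ 2 (mod 8).
    So t ≡ 2 (mod 8).
    Then x = 622 + 1001·2 = 2624, valid modulo lcm(1001, 8) = 8008: x ≡ 2624 (mod 8008).
Verify against each original: 2624 mod 13 = 11, 2624 mod 11 = 6, 2624 mod 7 = 6, 2624 mod 8 = 0.

x ≡ 2624 (mod 8008).


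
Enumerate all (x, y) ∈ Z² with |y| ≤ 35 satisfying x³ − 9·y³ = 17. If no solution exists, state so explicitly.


The equation is x³ - 9y³ = 17. For fixed y, x³ = 9·y³ + 17, so a solution requires the RHS to be a perfect cube.
Strategy: iterate y from -35 to 35, compute RHS = 9·y³ + 17, and check whether it is a (positive or negative) perfect cube.
Check small values of y:
  y = 0: RHS = 17 is not a perfect cube.
  y = 1: RHS = 26 is not a perfect cube.
  y = -1: RHS = 8 = (2)³ ⇒ x = 2 works.
  y = 2: RHS = 89 is not a perfect cube.
  y = -2: RHS = -55 is not a perfect cube.
  y = 3: RHS = 260 is not a perfect cube.
  y = -3: RHS = -226 is not a perfect cube.
Continuing, at y = -25: RHS = -140608 = (-52)³ ⇒ x = -52 works.
Searching the remaining y in |y| ≤ 35 finds no further solutions.
Collected solutions: (2, -1), (-52, -25).

Solutions (with |y| ≤ 35): (2, -1), (-52, -25).


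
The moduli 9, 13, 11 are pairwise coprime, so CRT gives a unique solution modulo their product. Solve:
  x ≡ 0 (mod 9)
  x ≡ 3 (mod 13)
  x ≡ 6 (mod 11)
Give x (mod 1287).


Moduli 9, 13, 11 are pairwise coprime; by CRT there is a unique solution modulo M = 9 · 13 · 11 = 1287.
Solve pairwise, accumulating the modulus:
  Start with x ≡ 0 (mod 9).
  Combine with x ≡ 3 (mod 13): since gcd(9, 13) = 1, we get a unique residue mod 117.
    Write x = 0 + 9·t and substitute into x ≡ 3 (mod 13): 9·t ≡ 3 − 0 = 3 (mod 13).
    The inverse of 9 mod 13 is 3 (since 9·3 = 27 = 2·13 + 1), so t ≡ 3·3 = 9 ≡ 9 (mod 13).
    Then x = 0 + 9·9 = 81, valid modulo lcm(9, 13) = 117: x ≡ 81 (mod 117).
  Combine with x ≡ 6 (mod 11): since gcd(117, 11) = 1, we get a unique residue mod 1287.
    Write x = 81 + 117·t and substitute into x ≡ 6 (mod 11): 117·t ≡ 6 − 81 = -75 (mod 11).
    Reduce coefficients mod 11: 7·t ≡ 2 (mod 11).
    The inverse of 7 mod 11 is 8 (since 7·8 = 56 = 5·11 + 1), so t ≡ 8·2 = 16 ≡ 5 (mod 11).
    Then x = 81 + 117·5 = 666, valid modulo lcm(117, 11) = 1287: x ≡ 666 (mod 1287).
Verify: 666 mod 9 = 0 ✓, 666 mod 13 = 3 ✓, 666 mod 11 = 6 ✓.

x ≡ 666 (mod 1287).


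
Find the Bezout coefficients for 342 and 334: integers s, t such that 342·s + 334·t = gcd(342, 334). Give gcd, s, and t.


Euclidean algorithm on (342, 334) — divide until remainder is 0:
  342 = 1 · 334 + 8
  334 = 41 · 8 + 6
  8 = 1 · 6 + 2
  6 = 3 · 2 + 0
gcd(342, 334) = 2.
Track Bezout coefficients alongside the remainders: start with r₀ = 342 = a·1 + b·0 (s = 1, t = 0) and r₁ = 334 = a·0 + b·1 (s = 0, t = 1); each new remainder r_{k+1} = r_{k-1} − q_k·r_k inherits s_{k+1} = s_{k-1} − q_k·s_k, t_{k+1} = t_{k-1} − q_k·t_k, so r_k = a·s_k + b·t_k at every step:
  q = 1: r = 8, s = 1 − 1·0 = 1, t = 0 − 1·1 = -1  (check: 342·1 + 334·(-1) = 8)
  q = 41: r = 6, s = 0 − 41·1 = -41, t = 1 − 41·(-1) = 42  (check: 342·(-41) + 334·42 = 6)
  q = 1: r = 2, s = 1 − 1·(-41) = 42, t = -1 − 1·42 = -43  (check: 342·42 + 334·(-43) = 2)
The row with r = 2 (the gcd) gives the Bezout coefficients s = 42, t = -43.
Result: 342 · (42) + 334 · (-43) = 2.

gcd(342, 334) = 2; s = 42, t = -43 (check: 342·42 + 334·(-43) = 2).


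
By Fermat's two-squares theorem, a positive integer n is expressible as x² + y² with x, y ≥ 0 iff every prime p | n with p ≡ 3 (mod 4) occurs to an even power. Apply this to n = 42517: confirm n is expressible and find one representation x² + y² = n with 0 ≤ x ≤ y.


Step 1: Factor n = 42517 = 17 · 41 · 61.
Step 2: Check the mod-4 condition on each prime factor: 17 ≡ 1 (mod 4), exponent 1; 41 ≡ 1 (mod 4), exponent 1; 61 ≡ 1 (mod 4), exponent 1.
All primes ≡ 3 (mod 4) appear to even exponent (or don't appear), so by the two-squares theorem n IS expressible as a sum of two squares.
Step 3: Build a representation. Here n = 17 · 41 · 61 is a product of primes ≡ 1 (mod 4). Each prime p ≡ 1 (mod 4) is itself a sum of two squares; find a² by testing p − a² for a perfect square:
  17: 17 − 1² = 16 = 4² ⇒ 17 = 1² + 4².
  41: 41 − 1² = 40, 41 − 2² = 37, 41 − 3² = 32, 41 − 4² = 25 = 5² ⇒ 41 = 4² + 5².
  61: 61 − 1² = 60, 61 − 2² = 57, 61 − 3² = 52, 61 − 4² = 45, 61 − 5² = 36 = 6² ⇒ 61 = 5² + 6².
  Combine using the Brahmagupta–Fibonacci identity (a² + b²)(c² + d²) = (ac − bd)² + (ad + bc)² = (ac + bd)² + (ad − bc)²:
  17 · 41 = 697: from (1² + 4²)(4² + 5²), take (1·4 − 4·5, 1·5 + 4·4) = (4 − 20, 5 + 16) = (-16, 21); dropping signs (only squares matter) gives (16, 21); check 16² + 21² = 256 + 441 = 697 ✓.
  697 · 61 = 42517: from (16² + 21²)(5² + 6²), take (16·5 − 21·6, 16·6 + 21·5) = (80 − 126, 96 + 105) = (-46, 201); dropping signs (only squares matter) gives (46, 201); check 46² + 201² = 2116 + 40401 = 42517 ✓.
Step 4: Order so x ≤ y and verify: 46² + 201² = 2116 + 40401 = 42517 = n. ✓

n = 42517 = 46² + 201² (one valid representation with x ≤ y).


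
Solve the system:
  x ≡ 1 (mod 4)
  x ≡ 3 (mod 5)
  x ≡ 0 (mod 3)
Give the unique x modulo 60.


Moduli 4, 5, 3 are pairwise coprime; by CRT there is a unique solution modulo M = 4 · 5 · 3 = 60.
Solve pairwise, accumulating the modulus:
  Start with x ≡ 1 (mod 4).
  Combine with x ≡ 3 (mod 5): since gcd(4, 5) = 1, we get a unique residue mod 20.
    Write x = 1 + 4·t and substitute into x ≡ 3 (mod 5): 4·t ≡ 3 − 1 = 2 (mod 5).
    The inverse of 4 mod 5 is 4 (since 4·4 = 16 = 3·5 + 1), so t ≡ 4·2 = 8 ≡ 3 (mod 5).
    Then x = 1 + 4·3 = 13, valid modulo lcm(4, 5) = 20: x ≡ 13 (mod 20).
  Combine with x ≡ 0 (mod 3): since gcd(20, 3) = 1, we get a unique residue mod 60.
    Write x = 13 + 20·t and substitute into x ≡ 0 (mod 3): 20·t ≡ 0 − 13 = -13 (mod 3).
    Reduce coefficients mod 3: 2·t ≡ 2 (mod 3).
    The inverse of 2 mod 3 is 2 (since 2·2 = 4 = 1·3 + 1), so t ≡ 2·2 = 4 ≡ 1 (mod 3).
    Then x = 13 + 20·1 = 33, valid modulo lcm(20, 3) = 60: x ≡ 33 (mod 60).
Verify: 33 mod 4 = 1 ✓, 33 mod 5 = 3 ✓, 33 mod 3 = 0 ✓.

x ≡ 33 (mod 60).


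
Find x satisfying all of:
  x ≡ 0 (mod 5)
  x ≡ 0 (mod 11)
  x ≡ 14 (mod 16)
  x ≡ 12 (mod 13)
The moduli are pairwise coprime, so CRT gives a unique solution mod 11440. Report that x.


Product of moduli M = 5 · 11 · 16 · 13 = 11440.
Merge one congruence at a time:
  Start: x ≡ 0 (mod 5).
  Combine with x ≡ 0 (mod 11); new modulus lcm = 55.
    Write x = 0 + 5·t and substitute into x ≡ 0 (mod 11): 5·t ≡ 0 − 0 = 0 (mod 11).
    The inverse of 5 mod 11 is 9 (since 5·9 = 45 = 4·11 + 1), so t ≡ 9·0 = 0 ≡ 0 (mod 11).
    Then x = 0 + 5·0 = 0, valid modulo lcm(5, 11) = 55: x ≡ 0 (mod 55).
  Combine with x ≡ 14 (mod 16); new modulus lcm = 880.
    Write x = 0 + 55·t and substitute into x ≡ 14 (mod 16): 55·t ≡ 14 − 0 = 14 (mod 16).
    Reduce coefficients mod 16: 7·t ≡ 14 (mod 16).
    The inverse of 7 mod 16 is 7 (since 7·7 = 49 = 3·16 + 1), so t ≡ 7·14 = 98 ≡ 2 (mod 16).
    Then x = 0 + 55·2 = 110, valid modulo lcm(55, 16) = 880: x ≡ 110 (mod 880).
  Combine with x ≡ 12 (mod 13); new modulus lcm = 11440.
    Write x = 110 + 880·t and substitute into x ≡ 12 (mod 13): 880·t ≡ 12 − 110 = -98 (mod 13).
    Reduce coefficients mod 13: 9·t ≡ 6 (mod 13).
    The inverse of 9 mod 13 is 3 (since 9·3 = 27 = 2·13 + 1), so t ≡ 3·6 = 18 ≡ 5 (mod 13).
    Then x = 110 + 880·5 = 4510, valid modulo lcm(880, 13) = 11440: x ≡ 4510 (mod 11440).
Verify against each original: 4510 mod 5 = 0, 4510 mod 11 = 0, 4510 mod 16 = 14, 4510 mod 13 = 12.

x ≡ 4510 (mod 11440).


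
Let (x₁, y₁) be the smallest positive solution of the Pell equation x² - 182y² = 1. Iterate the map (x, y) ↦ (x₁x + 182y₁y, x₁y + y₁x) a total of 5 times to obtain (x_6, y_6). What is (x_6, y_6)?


Step 1: Find the fundamental solution (x₁, y₁) of x² - 182y² = 1.
  Expand √182 as a continued fraction. a₀ = ⌊√182⌋ = 13; iterate m_{k+1} = d_k·a_k − m_k, d_{k+1} = (182 − m_{k+1}²)/d_k, a_{k+1} = ⌊(a₀ + m_{k+1})/d_{k+1}⌋ (starting m₀ = 0, d₀ = 1), with convergents p_k = a_k·p_{k-1} + p_{k-2}, q_k = a_k·q_{k-1} + q_{k-2} (p₋₁ = 1, q₋₁ = 0):
  k = 0: a₀ = 13; p₀/q₀ = 13/1; p₀² − 182·q₀² = 169 − 182 = -13.
  k = 1: m = 13, d = 13, a = ⌊(13 + 13)/13⌋ = 2; p/q = (2·13 + 1)/(2·1 + 0) = 27/2; p² − 182·q² = 729 − 728 = 1.
  The first convergent with p² − 182·q² = 1 gives the fundamental solution (x₁, y₁) = (27, 2).
Step 2: Apply the recurrence (x_{n+1}, y_{n+1}) = (x₁x_n + 182y₁y_n, x₁y_n + y₁x_n) repeatedly.
  From (x_1, y_1) = (27, 2): x_2 = 27·27 + 182·2·2 = 1457; y_2 = 27·2 + 2·27 = 108.
  From (x_2, y_2) = (1457, 108): x_3 = 27·1457 + 182·2·108 = 78651; y_3 = 27·108 + 2·1457 = 5830.
  From (x_3, y_3) = (78651, 5830): x_4 = 27·78651 + 182·2·5830 = 4245697; y_4 = 27·5830 + 2·78651 = 314712.
  From (x_4, y_4) = (4245697, 314712): x_5 = 27·4245697 + 182·2·314712 = 229188987; y_5 = 27·314712 + 2·4245697 = 16988618.
  From (x_5, y_5) = (229188987, 16988618): x_6 = 27·229188987 + 182·2·16988618 = 12371959601; y_6 = 27·16988618 + 2·229188987 = 917070660.
Step 3: Verify x_6² - 182·y_6² = 153065384368776079201 - 153065384368776079200 = 1 (should be 1). ✓

(x_1, y_1) = (27, 2); (x_6, y_6) = (12371959601, 917070660).


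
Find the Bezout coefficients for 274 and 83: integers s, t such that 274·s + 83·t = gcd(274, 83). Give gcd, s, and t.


Euclidean algorithm on (274, 83) — divide until remainder is 0:
  274 = 3 · 83 + 25
  83 = 3 · 25 + 8
  25 = 3 · 8 + 1
  8 = 8 · 1 + 0
gcd(274, 83) = 1.
Track Bezout coefficients alongside the remainders: start with r₀ = 274 = a·1 + b·0 (s = 1, t = 0) and r₁ = 83 = a·0 + b·1 (s = 0, t = 1); each new remainder r_{k+1} = r_{k-1} − q_k·r_k inherits s_{k+1} = s_{k-1} − q_k·s_k, t_{k+1} = t_{k-1} − q_k·t_k, so r_k = a·s_k + b·t_k at every step:
  q = 3: r = 25, s = 1 − 3·0 = 1, t = 0 − 3·1 = -3  (check: 274·1 + 83·(-3) = 25)
  q = 3: r = 8, s = 0 − 3·1 = -3, t = 1 − 3·(-3) = 10  (check: 274·(-3) + 83·10 = 8)
  q = 3: r = 1, s = 1 − 3·(-3) = 10, t = -3 − 3·10 = -33  (check: 274·10 + 83·(-33) = 1)
The row with r = 1 (the gcd) gives the Bezout coefficients s = 10, t = -33.
Result: 274 · (10) + 83 · (-33) = 1.

gcd(274, 83) = 1; s = 10, t = -33 (check: 274·10 + 83·(-33) = 1).


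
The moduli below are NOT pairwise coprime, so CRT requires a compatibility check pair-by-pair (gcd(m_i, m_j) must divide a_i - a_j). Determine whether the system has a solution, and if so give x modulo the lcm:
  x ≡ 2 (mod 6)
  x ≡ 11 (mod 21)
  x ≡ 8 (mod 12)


Moduli 6, 21, 12 are not pairwise coprime, so CRT works modulo lcm(m_i) when all pairwise compatibility conditions hold.
Pairwise compatibility: gcd(m_i, m_j) must divide a_i - a_j for every pair.
Merge one congruence at a time:
  Start: x ≡ 2 (mod 6).
  Combine with x ≡ 11 (mod 21): gcd(6, 21) = 3; 11 - 2 = 9, which IS divisible by 3, so compatible.
    Write x = 2 + 6·t and substitute into x ≡ 11 (mod 21): 6·t ≡ 11 − 2 = 9 (mod 21).
    Divide the congruence (and modulus) by g = 3: 2·t ≡ 3 (mod 7).
    The inverse of 2 mod 7 is 4 (since 2·4 = 8 = 1·7 + 1), so t ≡ 4·3 = 12 ≡ 5 (mod 7).
    Then x = 2 + 6·5 = 32, valid modulo lcm(6, 21) = 42: x ≡ 32 (mod 42).
  Combine with x ≡ 8 (mod 12): gcd(42, 12) = 6; 8 - 32 = -24, which IS divisible by 6, so compatible.
    Write x = 32 + 42·t and substitute into x ≡ 8 (mod 12): 42·t ≡ 8 − 32 = -24 (mod 12).
    Divide the congruence (and modulus) by g = 6: 7·t ≡ -4 (mod 2).
    Reduce coefficients mod 2: 1·t ≡ 0 (mod 2).
    So t ≡ 0 (mod 2).
    Then x = 32 + 42·0 = 32, valid modulo lcm(42, 12) = 84: x ≡ 32 (mod 84).
Verify: 32 mod 6 = 2, 32 mod 21 = 11, 32 mod 12 = 8.

x ≡ 32 (mod 84).


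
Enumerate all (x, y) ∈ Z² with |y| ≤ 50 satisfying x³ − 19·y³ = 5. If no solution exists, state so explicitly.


The equation is x³ - 19y³ = 5. For fixed y, x³ = 19·y³ + 5, so a solution requires the RHS to be a perfect cube.
Strategy: iterate y from -50 to 50, compute RHS = 19·y³ + 5, and check whether it is a (positive or negative) perfect cube.
Check small values of y:
  y = 0: RHS = 5 is not a perfect cube.
  y = 1: RHS = 24 is not a perfect cube.
  y = -1: RHS = -14 is not a perfect cube.
  y = 2: RHS = 157 is not a perfect cube.
  y = -2: RHS = -147 is not a perfect cube.
  y = 3: RHS = 518 is not a perfect cube.
  y = -3: RHS = -508 is not a perfect cube.
Continuing the search up to |y| = 50 finds no solutions either.
No (x, y) in the scanned range satisfies the equation.

No integer solutions with |y| ≤ 50.


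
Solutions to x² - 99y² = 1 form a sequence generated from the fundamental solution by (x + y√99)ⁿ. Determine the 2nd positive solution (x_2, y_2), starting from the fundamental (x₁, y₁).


Step 1: Find the fundamental solution (x₁, y₁) of x² - 99y² = 1.
  Expand √99 as a continued fraction. a₀ = ⌊√99⌋ = 9; iterate m_{k+1} = d_k·a_k − m_k, d_{k+1} = (99 − m_{k+1}²)/d_k, a_{k+1} = ⌊(a₀ + m_{k+1})/d_{k+1}⌋ (starting m₀ = 0, d₀ = 1), with convergents p_k = a_k·p_{k-1} + p_{k-2}, q_k = a_k·q_{k-1} + q_{k-2} (p₋₁ = 1, q₋₁ = 0):
  k = 0: a₀ = 9; p₀/q₀ = 9/1; p₀² − 99·q₀² = 81 − 99 = -18.
  k = 1: m = 9, d = 18, a = ⌊(9 + 9)/18⌋ = 1; p/q = (1·9 + 1)/(1·1 + 0) = 10/1; p² − 99·q² = 100 − 99 = 1.
  The first convergent with p² − 99·q² = 1 gives the fundamental solution (x₁, y₁) = (10, 1).
Step 2: Apply the recurrence (x_{n+1}, y_{n+1}) = (x₁x_n + 99y₁y_n, x₁y_n + y₁x_n) repeatedly.
  From (x_1, y_1) = (10, 1): x_2 = 10·10 + 99·1·1 = 199; y_2 = 10·1 + 1·10 = 20.
Step 3: Verify x_2² - 99·y_2² = 39601 - 39600 = 1 (should be 1). ✓

(x_1, y_1) = (10, 1); (x_2, y_2) = (199, 20).


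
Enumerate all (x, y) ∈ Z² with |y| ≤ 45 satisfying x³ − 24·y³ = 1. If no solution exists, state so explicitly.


The equation is x³ - 24y³ = 1. For fixed y, x³ = 24·y³ + 1, so a solution requires the RHS to be a perfect cube.
Strategy: iterate y from -45 to 45, compute RHS = 24·y³ + 1, and check whether it is a (positive or negative) perfect cube.
Check small values of y:
  y = 0: RHS = 1 = (1)³ ⇒ x = 1 works.
  y = 1: RHS = 25 is not a perfect cube.
  y = -1: RHS = -23 is not a perfect cube.
  y = 2: RHS = 193 is not a perfect cube.
  y = -2: RHS = -191 is not a perfect cube.
  y = 3: RHS = 649 is not a perfect cube.
  y = -3: RHS = -647 is not a perfect cube.
Continuing the search up to |y| = 45 finds no further solutions beyond those listed.
Collected solutions: (1, 0).

Solutions (with |y| ≤ 45): (1, 0).


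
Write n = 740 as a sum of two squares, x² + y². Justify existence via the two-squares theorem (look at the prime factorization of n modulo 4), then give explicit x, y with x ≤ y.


Step 1: Factor n = 740 = 2^2 · 5 · 37.
Step 2: Check the mod-4 condition on each prime factor: 2 = 2 (special); 5 ≡ 1 (mod 4), exponent 1; 37 ≡ 1 (mod 4), exponent 1.
All primes ≡ 3 (mod 4) appear to even exponent (or don't appear), so by the two-squares theorem n IS expressible as a sum of two squares.
Step 3: Build a representation. Group n = k² · m with k = 2 and m = 5 · 37 = 185 (a product of primes ≡ 1 (mod 4)); a representation of m scales to one of n via (k·x)² + (k·y)² = k²(x² + y²). Each prime p ≡ 1 (mod 4) is itself a sum of two squares; find a² by testing p − a² for a perfect square:
  5: 5 − 1² = 4 = 2² ⇒ 5 = 1² + 2².
  37: 37 − 1² = 36 = 6² ⇒ 37 = 1² + 6².
  Combine using the Brahmagupta–Fibonacci identity (a² + b²)(c² + d²) = (ac − bd)² + (ad + bc)² = (ac + bd)² + (ad − bc)²:
  5 · 37 = 185: from (1² + 2²)(1² + 6²), take (1·1 − 2·6, 1·6 + 2·1) = (1 − 12, 6 + 2) = (-11, 8); dropping signs (only squares matter) gives (11, 8); check 11² + 8² = 121 + 64 = 185 ✓.
  Scale by k = 2: (2·11, 2·8) = (22, 16).
Step 4: Order so x ≤ y and verify: 16² + 22² = 256 + 484 = 740 = n. ✓

n = 740 = 16² + 22² (one valid representation with x ≤ y).


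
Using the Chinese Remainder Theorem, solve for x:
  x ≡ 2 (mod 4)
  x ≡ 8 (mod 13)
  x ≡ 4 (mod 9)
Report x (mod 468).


Moduli 4, 13, 9 are pairwise coprime; by CRT there is a unique solution modulo M = 4 · 13 · 9 = 468.
Solve pairwise, accumulating the modulus:
  Start with x ≡ 2 (mod 4).
  Combine with x ≡ 8 (mod 13): since gcd(4, 13) = 1, we get a unique residue mod 52.
    Write x = 2 + 4·t and substitute into x ≡ 8 (mod 13): 4·t ≡ 8 − 2 = 6 (mod 13).
    The inverse of 4 mod 13 is 10 (since 4·10 = 40 = 3·13 + 1), so t ≡ 10·6 = 60 ≡ 8 (mod 13).
    Then x = 2 + 4·8 = 34, valid modulo lcm(4, 13) = 52: x ≡ 34 (mod 52).
  Combine with x ≡ 4 (mod 9): since gcd(52, 9) = 1, we get a unique residue mod 468.
    Write x = 34 + 52·t and substitute into x ≡ 4 (mod 9): 52·t ≡ 4 − 34 = -30 (mod 9).
    Reduce coefficients mod 9: 7·t ≡ 6 (mod 9).
    The inverse of 7 mod 9 is 4 (since 7·4 = 28 = 3·9 + 1), so t ≡ 4·6 = 24 ≡ 6 (mod 9).
    Then x = 34 + 52·6 = 346, valid modulo lcm(52, 9) = 468: x ≡ 346 (mod 468).
Verify: 346 mod 4 = 2 ✓, 346 mod 13 = 8 ✓, 346 mod 9 = 4 ✓.

x ≡ 346 (mod 468).


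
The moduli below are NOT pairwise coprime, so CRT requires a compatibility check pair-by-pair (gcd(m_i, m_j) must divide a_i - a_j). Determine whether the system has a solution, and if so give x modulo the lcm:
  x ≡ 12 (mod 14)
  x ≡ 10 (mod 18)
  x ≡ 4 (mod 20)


Moduli 14, 18, 20 are not pairwise coprime, so CRT works modulo lcm(m_i) when all pairwise compatibility conditions hold.
Pairwise compatibility: gcd(m_i, m_j) must divide a_i - a_j for every pair.
Merge one congruence at a time:
  Start: x ≡ 12 (mod 14).
  Combine with x ≡ 10 (mod 18): gcd(14, 18) = 2; 10 - 12 = -2, which IS divisible by 2, so compatible.
    Write x = 12 + 14·t and substitute into x ≡ 10 (mod 18): 14·t ≡ 10 − 12 = -2 (mod 18).
    Divide the congruence (and modulus) by g = 2: 7·t ≡ -1 (mod 9).
    Reduce coefficients mod 9: 7·t ≡ 8 (mod 9).
    The inverse of 7 mod 9 is 4 (since 7·4 = 28 = 3·9 + 1), so t ≡ 4·8 = 32 ≡ 5 (mod 9).
    Then x = 12 + 14·5 = 82, valid modulo lcm(14, 18) = 126: x ≡ 82 (mod 126).
  Combine with x ≡ 4 (mod 20): gcd(126, 20) = 2; 4 - 82 = -78, which IS divisible by 2, so compatible.
    Write x = 82 + 126·t and substitute into x ≡ 4 (mod 20): 126·t ≡ 4 − 82 = -78 (mod 20).
    Divide the congruence (and modulus) by g = 2: 63·t ≡ -39 (mod 10).
    Reduce coefficients mod 10: 3·t ≡ 1 (mod 10).
    The inverse of 3 mod 10 is 7 (since 3·7 = 21 = 2·10 + 1), so t ≡ 7·1 = 7 ≡ 7 (mod 10).
    Then x = 82 + 126·7 = 964, valid modulo lcm(126, 20) = 1260: x ≡ 964 (mod 1260).
Verify: 964 mod 14 = 12, 964 mod 18 = 10, 964 mod 20 = 4.

x ≡ 964 (mod 1260).


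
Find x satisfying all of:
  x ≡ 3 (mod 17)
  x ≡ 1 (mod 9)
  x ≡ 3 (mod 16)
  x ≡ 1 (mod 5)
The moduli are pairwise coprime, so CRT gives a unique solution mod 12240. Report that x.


Product of moduli M = 17 · 9 · 16 · 5 = 12240.
Merge one congruence at a time:
  Start: x ≡ 3 (mod 17).
  Combine with x ≡ 1 (mod 9); new modulus lcm = 153.
    Write x = 3 + 17·t and substitute into x ≡ 1 (mod 9): 17·t ≡ 1 − 3 = -2 (mod 9).
    Reduce coefficients mod 9: 8·t ≡ 7 (mod 9).
    The inverse of 8 mod 9 is 8 (since 8·8 = 64 = 7·9 + 1), so t ≡ 8·7 = 56 ≡ 2 (mod 9).
    Then x = 3 + 17·2 = 37, valid modulo lcm(17, 9) = 153: x ≡ 37 (mod 153).
  Combine with x ≡ 3 (mod 16); new modulus lcm = 2448.
    Write x = 37 + 153·t and substitute into x ≡ 3 (mod 16): 153·t ≡ 3 − 37 = -34 (mod 16).
    Reduce coefficients mod 16: 9·t ≡ 14 (mod 16).
    The inverse of 9 mod 16 is 9 (since 9·9 = 81 = 5·16 + 1), so t ≡ 9·14 = 126 ≡ 14 (mod 16).
    Then x = 37 + 153·14 = 2179, valid modulo lcm(153, 16) = 2448: x ≡ 2179 (mod 2448).
  Combine with x ≡ 1 (mod 5); new modulus lcm = 12240.
    Write x = 2179 + 2448·t and substitute into x ≡ 1 (mod 5): 2448·t ≡ 1 − 2179 = -2178 (mod 5).
    Reduce coefficients mod 5: 3·t ≡ 2 (mod 5).
    The inverse of 3 mod 5 is 2 (since 3·2 = 6 = 1·5 + 1), so t ≡ 2·2 = 4 ≡ 4 (mod 5).
    Then x = 2179 + 2448·4 = 11971, valid modulo lcm(2448, 5) = 12240: x ≡ 11971 (mod 12240).
Verify against each original: 11971 mod 17 = 3, 11971 mod 9 = 1, 11971 mod 16 = 3, 11971 mod 5 = 1.

x ≡ 11971 (mod 12240).


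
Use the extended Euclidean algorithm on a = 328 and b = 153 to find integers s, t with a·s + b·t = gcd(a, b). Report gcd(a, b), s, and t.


Euclidean algorithm on (328, 153) — divide until remainder is 0:
  328 = 2 · 153 + 22
  153 = 6 · 22 + 21
  22 = 1 · 21 + 1
  21 = 21 · 1 + 0
gcd(328, 153) = 1.
Track Bezout coefficients alongside the remainders: start with r₀ = 328 = a·1 + b·0 (s = 1, t = 0) and r₁ = 153 = a·0 + b·1 (s = 0, t = 1); each new remainder r_{k+1} = r_{k-1} − q_k·r_k inherits s_{k+1} = s_{k-1} − q_k·s_k, t_{k+1} = t_{k-1} − q_k·t_k, so r_k = a·s_k + b·t_k at every step:
  q = 2: r = 22, s = 1 − 2·0 = 1, t = 0 − 2·1 = -2  (check: 328·1 + 153·(-2) = 22)
  q = 6: r = 21, s = 0 − 6·1 = -6, t = 1 − 6·(-2) = 13  (check: 328·(-6) + 153·13 = 21)
  q = 1: r = 1, s = 1 − 1·(-6) = 7, t = -2 − 1·13 = -15  (check: 328·7 + 153·(-15) = 1)
The row with r = 1 (the gcd) gives the Bezout coefficients s = 7, t = -15.
Result: 328 · (7) + 153 · (-15) = 1.

gcd(328, 153) = 1; s = 7, t = -15 (check: 328·7 + 153·(-15) = 1).


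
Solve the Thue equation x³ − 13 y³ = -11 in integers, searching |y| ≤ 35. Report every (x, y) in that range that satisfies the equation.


The equation is x³ - 13y³ = -11. For fixed y, x³ = 13·y³ − 11, so a solution requires the RHS to be a perfect cube.
Strategy: iterate y from -35 to 35, compute RHS = 13·y³ − 11, and check whether it is a (positive or negative) perfect cube.
Check small values of y:
  y = 0: RHS = -11 is not a perfect cube.
  y = 1: RHS = 2 is not a perfect cube.
  y = -1: RHS = -24 is not a perfect cube.
  y = 2: RHS = 93 is not a perfect cube.
  y = -2: RHS = -115 is not a perfect cube.
  y = 3: RHS = 340 is not a perfect cube.
  y = -3: RHS = -362 is not a perfect cube.
Continuing the search up to |y| = 35 finds no solutions either.
No (x, y) in the scanned range satisfies the equation.

No integer solutions with |y| ≤ 35.


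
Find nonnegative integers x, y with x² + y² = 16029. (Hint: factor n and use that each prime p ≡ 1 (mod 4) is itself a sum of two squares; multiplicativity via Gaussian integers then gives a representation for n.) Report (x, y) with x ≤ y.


Step 1: Factor n = 16029 = 3^2 · 13 · 137.
Step 2: Check the mod-4 condition on each prime factor: 3 ≡ 3 (mod 4), exponent 2 (must be even); 13 ≡ 1 (mod 4), exponent 1; 137 ≡ 1 (mod 4), exponent 1.
All primes ≡ 3 (mod 4) appear to even exponent (or don't appear), so by the two-squares theorem n IS expressible as a sum of two squares.
Step 3: Build a representation. Group n = k² · m with k = 3 and m = 13 · 137 = 1781 (a product of primes ≡ 1 (mod 4)); a representation of m scales to one of n via (k·x)² + (k·y)² = k²(x² + y²). Each prime p ≡ 1 (mod 4) is itself a sum of two squares; find a² by testing p − a² for a perfect square:
  13: 13 − 1² = 12, 13 − 2² = 9 = 3² ⇒ 13 = 2² + 3².
  137: 137 − 1² = 136, 137 − 2² = 133, 137 − 3² = 128, 137 − 4² = 121 = 11² ⇒ 137 = 4² + 11².
  Combine using the Brahmagupta–Fibonacci identity (a² + b²)(c² + d²) = (ac − bd)² + (ad + bc)² = (ac + bd)² + (ad − bc)²:
  13 · 137 = 1781: from (2² + 3²)(4² + 11²), take (2·4 − 3·11, 2·11 + 3·4) = (8 − 33, 22 + 12) = (-25, 34); dropping signs (only squares matter) gives (25, 34); check 25² + 34² = 625 + 1156 = 1781 ✓.
  Scale by k = 3: (3·25, 3·34) = (75, 102).
Step 4: Order so x ≤ y and verify: 75² + 102² = 5625 + 10404 = 16029 = n. ✓

n = 16029 = 75² + 102² (one valid representation with x ≤ y).


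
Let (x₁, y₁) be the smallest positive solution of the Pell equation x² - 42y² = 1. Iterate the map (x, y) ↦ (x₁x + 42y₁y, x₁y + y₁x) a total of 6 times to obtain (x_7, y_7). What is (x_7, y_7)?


Step 1: Find the fundamental solution (x₁, y₁) of x² - 42y² = 1.
  Expand √42 as a continued fraction. a₀ = ⌊√42⌋ = 6; iterate m_{k+1} = d_k·a_k − m_k, d_{k+1} = (42 − m_{k+1}²)/d_k, a_{k+1} = ⌊(a₀ + m_{k+1})/d_{k+1}⌋ (starting m₀ = 0, d₀ = 1), with convergents p_k = a_k·p_{k-1} + p_{k-2}, q_k = a_k·q_{k-1} + q_{k-2} (p₋₁ = 1, q₋₁ = 0):
  k = 0: a₀ = 6; p₀/q₀ = 6/1; p₀² − 42·q₀² = 36 − 42 = -6.
  k = 1: m = 6, d = 6, a = ⌊(6 + 6)/6⌋ = 2; p/q = (2·6 + 1)/(2·1 + 0) = 13/2; p² − 42·q² = 169 − 168 = 1.
  The first convergent with p² − 42·q² = 1 gives the fundamental solution (x₁, y₁) = (13, 2).
Step 2: Apply the recurrence (x_{n+1}, y_{n+1}) = (x₁x_n + 42y₁y_n, x₁y_n + y₁x_n) repeatedly.
  From (x_1, y_1) = (13, 2): x_2 = 13·13 + 42·2·2 = 337; y_2 = 13·2 + 2·13 = 52.
  From (x_2, y_2) = (337, 52): x_3 = 13·337 + 42·2·52 = 8749; y_3 = 13·52 + 2·337 = 1350.
  From (x_3, y_3) = (8749, 1350): x_4 = 13·8749 + 42·2·1350 = 227137; y_4 = 13·1350 + 2·8749 = 35048.
  From (x_4, y_4) = (227137, 35048): x_5 = 13·227137 + 42·2·35048 = 5896813; y_5 = 13·35048 + 2·227137 = 909898.
  From (x_5, y_5) = (5896813, 909898): x_6 = 13·5896813 + 42·2·909898 = 153090001; y_6 = 13·909898 + 2·5896813 = 23622300.
  From (x_6, y_6) = (153090001, 23622300): x_7 = 13·153090001 + 42·2·23622300 = 3974443213; y_7 = 13·23622300 + 2·153090001 = 613269902.
Step 3: Verify x_7² - 42·y_7² = 15796198853361763369 - 15796198853361763368 = 1 (should be 1). ✓

(x_1, y_1) = (13, 2); (x_7, y_7) = (3974443213, 613269902).


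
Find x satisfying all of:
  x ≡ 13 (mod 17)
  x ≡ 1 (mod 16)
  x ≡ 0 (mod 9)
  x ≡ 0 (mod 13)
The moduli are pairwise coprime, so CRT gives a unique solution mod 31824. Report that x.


Product of moduli M = 17 · 16 · 9 · 13 = 31824.
Merge one congruence at a time:
  Start: x ≡ 13 (mod 17).
  Combine with x ≡ 1 (mod 16); new modulus lcm = 272.
    Write x = 13 + 17·t and substitute into x ≡ 1 (mod 16): 17·t ≡ 1 − 13 = -12 (mod 16).
    Reduce coefficients mod 16: 1·t ≡ 4 (mod 16).
    So t ≡ 4 (mod 16).
    Then x = 13 + 17·4 = 81, valid modulo lcm(17, 16) = 272: x ≡ 81 (mod 272).
  Combine with x ≡ 0 (mod 9); new modulus lcm = 2448.
    Write x = 81 + 272·t and substitute into x ≡ 0 (mod 9): 272·t ≡ 0 − 81 = -81 (mod 9).
    Reduce coefficients mod 9: 2·t ≡ 0 (mod 9).
    The inverse of 2 mod 9 is 5 (since 2·5 = 10 = 1·9 + 1), so t ≡ 5·0 = 0 ≡ 0 (mod 9).
    Then x = 81 + 272·0 = 81, valid modulo lcm(272, 9) = 2448: x ≡ 81 (mod 2448).
  Combine with x ≡ 0 (mod 13); new modulus lcm = 31824.
    Write x = 81 + 2448·t and substitute into x ≡ 0 (mod 13): 2448·t ≡ 0 − 81 = -81 (mod 13).
    Reduce coefficients mod 13: 4·t ≡ 10 (mod 13).
    The inverse of 4 mod 13 is 10 (since 4·10 = 40 = 3·13 + 1), so t ≡ 10·10 = 100 ≡ 9 (mod 13).
    Then x = 81 + 2448·9 = 22113, valid modulo lcm(2448, 13) = 31824: x ≡ 22113 (mod 31824).
Verify against each original: 22113 mod 17 = 13, 22113 mod 16 = 1, 22113 mod 9 = 0, 22113 mod 13 = 0.

x ≡ 22113 (mod 31824).


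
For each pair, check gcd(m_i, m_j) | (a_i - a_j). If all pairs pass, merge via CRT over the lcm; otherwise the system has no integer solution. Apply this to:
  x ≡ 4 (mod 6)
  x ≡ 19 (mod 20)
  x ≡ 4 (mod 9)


Moduli 6, 20, 9 are not pairwise coprime, so CRT works modulo lcm(m_i) when all pairwise compatibility conditions hold.
Pairwise compatibility: gcd(m_i, m_j) must divide a_i - a_j for every pair.
Merge one congruence at a time:
  Start: x ≡ 4 (mod 6).
  Combine with x ≡ 19 (mod 20): gcd(6, 20) = 2, and 19 - 4 = 15 is NOT divisible by 2.
    ⇒ system is inconsistent (no integer solution).

No solution (the system is inconsistent).


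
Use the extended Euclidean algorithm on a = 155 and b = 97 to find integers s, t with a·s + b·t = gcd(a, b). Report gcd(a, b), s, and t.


Euclidean algorithm on (155, 97) — divide until remainder is 0:
  155 = 1 · 97 + 58
  97 = 1 · 58 + 39
  58 = 1 · 39 + 19
  39 = 2 · 19 + 1
  19 = 19 · 1 + 0
gcd(155, 97) = 1.
Track Bezout coefficients alongside the remainders: start with r₀ = 155 = a·1 + b·0 (s = 1, t = 0) and r₁ = 97 = a·0 + b·1 (s = 0, t = 1); each new remainder r_{k+1} = r_{k-1} − q_k·r_k inherits s_{k+1} = s_{k-1} − q_k·s_k, t_{k+1} = t_{k-1} − q_k·t_k, so r_k = a·s_k + b·t_k at every step:
  q = 1: r = 58, s = 1 − 1·0 = 1, t = 0 − 1·1 = -1  (check: 155·1 + 97·(-1) = 58)
  q = 1: r = 39, s = 0 − 1·1 = -1, t = 1 − 1·(-1) = 2  (check: 155·(-1) + 97·2 = 39)
  q = 1: r = 19, s = 1 − 1·(-1) = 2, t = -1 − 1·2 = -3  (check: 155·2 + 97·(-3) = 19)
  q = 2: r = 1, s = -1 − 2·2 = -5, t = 2 − 2·(-3) = 8  (check: 155·(-5) + 97·8 = 1)
The row with r = 1 (the gcd) gives the Bezout coefficients s = -5, t = 8.
Result: 155 · (-5) + 97 · (8) = 1.

gcd(155, 97) = 1; s = -5, t = 8 (check: 155·(-5) + 97·8 = 1).


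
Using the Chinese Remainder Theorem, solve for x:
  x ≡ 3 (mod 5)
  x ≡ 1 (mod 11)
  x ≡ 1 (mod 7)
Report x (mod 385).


Moduli 5, 11, 7 are pairwise coprime; by CRT there is a unique solution modulo M = 5 · 11 · 7 = 385.
Solve pairwise, accumulating the modulus:
  Start with x ≡ 3 (mod 5).
  Combine with x ≡ 1 (mod 11): since gcd(5, 11) = 1, we get a unique residue mod 55.
    Write x = 3 + 5·t and substitute into x ≡ 1 (mod 11): 5·t ≡ 1 − 3 = -2 (mod 11).
    Reduce coefficients mod 11: 5·t ≡ 9 (mod 11).
    The inverse of 5 mod 11 is 9 (since 5·9 = 45 = 4·11 + 1), so t ≡ 9·9 = 81 ≡ 4 (mod 11).
    Then x = 3 + 5·4 = 23, valid modulo lcm(5, 11) = 55: x ≡ 23 (mod 55).
  Combine with x ≡ 1 (mod 7): since gcd(55, 7) = 1, we get a unique residue mod 385.
    Write x = 23 + 55·t and substitute into x ≡ 1 (mod 7): 55·t ≡ 1 − 23 = -22 (mod 7).
    Reduce coefficients mod 7: 6·t ≡ 6 (mod 7).
    The inverse of 6 mod 7 is 6 (since 6·6 = 36 = 5·7 + 1), so t ≡ 6·6 = 36 ≡ 1 (mod 7).
    Then x = 23 + 55·1 = 78, valid modulo lcm(55, 7) = 385: x ≡ 78 (mod 385).
Verify: 78 mod 5 = 3 ✓, 78 mod 11 = 1 ✓, 78 mod 7 = 1 ✓.

x ≡ 78 (mod 385).


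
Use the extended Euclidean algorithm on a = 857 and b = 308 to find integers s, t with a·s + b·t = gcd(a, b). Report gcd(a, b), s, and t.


Euclidean algorithm on (857, 308) — divide until remainder is 0:
  857 = 2 · 308 + 241
  308 = 1 · 241 + 67
  241 = 3 · 67 + 40
  67 = 1 · 40 + 27
  40 = 1 · 27 + 13
  27 = 2 · 13 + 1
  13 = 13 · 1 + 0
gcd(857, 308) = 1.
Track Bezout coefficients alongside the remainders: start with r₀ = 857 = a·1 + b·0 (s = 1, t = 0) and r₁ = 308 = a·0 + b·1 (s = 0, t = 1); each new remainder r_{k+1} = r_{k-1} − q_k·r_k inherits s_{k+1} = s_{k-1} − q_k·s_k, t_{k+1} = t_{k-1} − q_k·t_k, so r_k = a·s_k + b·t_k at every step:
  q = 2: r = 241, s = 1 − 2·0 = 1, t = 0 − 2·1 = -2  (check: 857·1 + 308·(-2) = 241)
  q = 1: r = 67, s = 0 − 1·1 = -1, t = 1 − 1·(-2) = 3  (check: 857·(-1) + 308·3 = 67)
  q = 3: r = 40, s = 1 − 3·(-1) = 4, t = -2 − 3·3 = -11  (check: 857·4 + 308·(-11) = 40)
  q = 1: r = 27, s = -1 − 1·4 = -5, t = 3 − 1·(-11) = 14  (check: 857·(-5) + 308·14 = 27)
  q = 1: r = 13, s = 4 − 1·(-5) = 9, t = -11 − 1·14 = -25  (check: 857·9 + 308·(-25) = 13)
  q = 2: r = 1, s = -5 − 2·9 = -23, t = 14 − 2·(-25) = 64  (check: 857·(-23) + 308·64 = 1)
The row with r = 1 (the gcd) gives the Bezout coefficients s = -23, t = 64.
Result: 857 · (-23) + 308 · (64) = 1.

gcd(857, 308) = 1; s = -23, t = 64 (check: 857·(-23) + 308·64 = 1).


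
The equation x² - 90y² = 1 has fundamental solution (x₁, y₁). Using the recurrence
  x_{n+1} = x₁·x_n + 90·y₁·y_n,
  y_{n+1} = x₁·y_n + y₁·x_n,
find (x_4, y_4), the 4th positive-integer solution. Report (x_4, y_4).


Step 1: Find the fundamental solution (x₁, y₁) of x² - 90y² = 1.
  Expand √90 as a continued fraction. a₀ = ⌊√90⌋ = 9; iterate m_{k+1} = d_k·a_k − m_k, d_{k+1} = (90 − m_{k+1}²)/d_k, a_{k+1} = ⌊(a₀ + m_{k+1})/d_{k+1}⌋ (starting m₀ = 0, d₀ = 1), with convergents p_k = a_k·p_{k-1} + p_{k-2}, q_k = a_k·q_{k-1} + q_{k-2} (p₋₁ = 1, q₋₁ = 0):
  k = 0: a₀ = 9; p₀/q₀ = 9/1; p₀² − 90·q₀² = 81 − 90 = -9.
  k = 1: m = 9, d = 9, a = ⌊(9 + 9)/9⌋ = 2; p/q = (2·9 + 1)/(2·1 + 0) = 19/2; p² − 90·q² = 361 − 360 = 1.
  The first convergent with p² − 90·q² = 1 gives the fundamental solution (x₁, y₁) = (19, 2).
Step 2: Apply the recurrence (x_{n+1}, y_{n+1}) = (x₁x_n + 90y₁y_n, x₁y_n + y₁x_n) repeatedly.
  From (x_1, y_1) = (19, 2): x_2 = 19·19 + 90·2·2 = 721; y_2 = 19·2 + 2·19 = 76.
  From (x_2, y_2) = (721, 76): x_3 = 19·721 + 90·2·76 = 27379; y_3 = 19·76 + 2·721 = 2886.
  From (x_3, y_3) = (27379, 2886): x_4 = 19·27379 + 90·2·2886 = 1039681; y_4 = 19·2886 + 2·27379 = 109592.
Step 3: Verify x_4² - 90·y_4² = 1080936581761 - 1080936581760 = 1 (should be 1). ✓

(x_1, y_1) = (19, 2); (x_4, y_4) = (1039681, 109592).


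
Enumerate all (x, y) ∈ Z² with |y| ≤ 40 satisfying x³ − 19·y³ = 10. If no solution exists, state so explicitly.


The equation is x³ - 19y³ = 10. For fixed y, x³ = 19·y³ + 10, so a solution requires the RHS to be a perfect cube.
Strategy: iterate y from -40 to 40, compute RHS = 19·y³ + 10, and check whether it is a (positive or negative) perfect cube.
Check small values of y:
  y = 0: RHS = 10 is not a perfect cube.
  y = 1: RHS = 29 is not a perfect cube.
  y = -1: RHS = -9 is not a perfect cube.
  y = 2: RHS = 162 is not a perfect cube.
  y = -2: RHS = -142 is not a perfect cube.
  y = 3: RHS = 523 is not a perfect cube.
  y = -3: RHS = -503 is not a perfect cube.
Continuing the search up to |y| = 40 finds no solutions either.
No (x, y) in the scanned range satisfies the equation.

No integer solutions with |y| ≤ 40.


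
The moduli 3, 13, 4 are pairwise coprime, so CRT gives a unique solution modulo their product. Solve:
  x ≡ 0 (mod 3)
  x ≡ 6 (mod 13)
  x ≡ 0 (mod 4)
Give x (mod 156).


Moduli 3, 13, 4 are pairwise coprime; by CRT there is a unique solution modulo M = 3 · 13 · 4 = 156.
Solve pairwise, accumulating the modulus:
  Start with x ≡ 0 (mod 3).
  Combine with x ≡ 6 (mod 13): since gcd(3, 13) = 1, we get a unique residue mod 39.
    Write x = 0 + 3·t and substitute into x ≡ 6 (mod 13): 3·t ≡ 6 − 0 = 6 (mod 13).
    The inverse of 3 mod 13 is 9 (since 3·9 = 27 = 2·13 + 1), so t ≡ 9·6 = 54 ≡ 2 (mod 13).
    Then x = 0 + 3·2 = 6, valid modulo lcm(3, 13) = 39: x ≡ 6 (mod 39).
  Combine with x ≡ 0 (mod 4): since gcd(39, 4) = 1, we get a unique residue mod 156.
    Write x = 6 + 39·t and substitute into x ≡ 0 (mod 4): 39·t ≡ 0 − 6 = -6 (mod 4).
    Reduce coefficients mod 4: 3·t ≡ 2 (mod 4).
    The inverse of 3 mod 4 is 3 (since 3·3 = 9 = 2·4 + 1), so t ≡ 3·2 = 6 ≡ 2 (mod 4).
    Then x = 6 + 39·2 = 84, valid modulo lcm(39, 4) = 156: x ≡ 84 (mod 156).
Verify: 84 mod 3 = 0 ✓, 84 mod 13 = 6 ✓, 84 mod 4 = 0 ✓.

x ≡ 84 (mod 156).


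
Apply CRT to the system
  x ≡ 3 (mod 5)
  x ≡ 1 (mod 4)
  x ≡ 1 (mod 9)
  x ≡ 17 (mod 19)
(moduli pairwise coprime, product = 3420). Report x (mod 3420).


Product of moduli M = 5 · 4 · 9 · 19 = 3420.
Merge one congruence at a time:
  Start: x ≡ 3 (mod 5).
  Combine with x ≡ 1 (mod 4); new modulus lcm = 20.
    Write x = 3 + 5·t and substitute into x ≡ 1 (mod 4): 5·t ≡ 1 − 3 = -2 (mod 4).
    Reduce coefficients mod 4: 1·t ≡ 2 (mod 4).
    So t ≡ 2 (mod 4).
    Then x = 3 + 5·2 = 13, valid modulo lcm(5, 4) = 20: x ≡ 13 (mod 20).
  Combine with x ≡ 1 (mod 9); new modulus lcm = 180.
    Write x = 13 + 20·t and substitute into x ≡ 1 (mod 9): 20·t ≡ 1 − 13 = -12 (mod 9).
    Reduce coefficients mod 9: 2·t ≡ 6 (mod 9).
    The inverse of 2 mod 9 is 5 (since 2·5 = 10 = 1·9 + 1), so t ≡ 5·6 = 30 ≡ 3 (mod 9).
    Then x = 13 + 20·3 = 73, valid modulo lcm(20, 9) = 180: x ≡ 73 (mod 180).
  Combine with x ≡ 17 (mod 19); new modulus lcm = 3420.
    Write x = 73 + 180·t and substitute into x ≡ 17 (mod 19): 180·t ≡ 17 − 73 = -56 (mod 19).
    Reduce coefficients mod 19: 9·t ≡ 1 (mod 19).
    The inverse of 9 mod 19 is 17 (since 9·17 = 153 = 8·19 + 1), so t ≡ 17·1 = 17 ≡ 17 (mod 19).
    Then x = 73 + 180·17 = 3133, valid modulo lcm(180, 19) = 3420: x ≡ 3133 (mod 3420).
Verify against each original: 3133 mod 5 = 3, 3133 mod 4 = 1, 3133 mod 9 = 1, 3133 mod 19 = 17.

x ≡ 3133 (mod 3420).
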